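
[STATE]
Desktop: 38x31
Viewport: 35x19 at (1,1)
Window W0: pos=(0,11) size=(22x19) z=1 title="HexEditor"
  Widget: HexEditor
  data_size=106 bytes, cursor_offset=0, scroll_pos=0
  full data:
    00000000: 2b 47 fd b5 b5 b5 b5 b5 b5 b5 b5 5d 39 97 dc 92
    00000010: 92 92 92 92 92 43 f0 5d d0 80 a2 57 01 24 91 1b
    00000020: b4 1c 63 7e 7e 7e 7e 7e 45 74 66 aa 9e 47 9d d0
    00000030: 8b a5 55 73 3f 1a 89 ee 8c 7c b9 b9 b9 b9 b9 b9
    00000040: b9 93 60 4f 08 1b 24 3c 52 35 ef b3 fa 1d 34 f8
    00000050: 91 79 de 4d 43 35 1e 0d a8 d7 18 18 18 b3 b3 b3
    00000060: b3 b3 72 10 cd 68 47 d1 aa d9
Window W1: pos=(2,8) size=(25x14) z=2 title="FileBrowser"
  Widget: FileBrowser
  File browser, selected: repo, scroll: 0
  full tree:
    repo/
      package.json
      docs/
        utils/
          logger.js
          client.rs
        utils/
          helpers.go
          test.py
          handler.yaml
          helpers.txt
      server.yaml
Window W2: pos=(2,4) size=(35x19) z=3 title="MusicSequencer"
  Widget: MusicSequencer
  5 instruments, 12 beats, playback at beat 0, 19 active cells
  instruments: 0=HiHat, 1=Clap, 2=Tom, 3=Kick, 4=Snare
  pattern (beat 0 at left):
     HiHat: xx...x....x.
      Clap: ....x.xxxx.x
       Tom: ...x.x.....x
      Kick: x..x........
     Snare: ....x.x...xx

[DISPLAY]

                                   
                                   
                                   
 ┏━━━━━━━━━━━━━━━━━━━━━━━━━━━━━━━━━
 ┃ MusicSequencer                  
 ┠─────────────────────────────────
 ┃      ▼12345678901               
 ┃ HiHat██···█····█·               
 ┃  Clap····█·████·█               
 ┃   Tom···█·█·····█               
━┃  Kick█··█········               
 ┃ Snare····█·█···██               
─┃                                 
0┃                                 
0┃                                 
0┃                                 
0┃                                 
0┃                                 
0┃                                 


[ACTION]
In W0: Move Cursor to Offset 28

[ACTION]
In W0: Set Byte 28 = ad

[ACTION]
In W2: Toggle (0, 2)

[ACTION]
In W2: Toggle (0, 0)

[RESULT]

                                   
                                   
                                   
 ┏━━━━━━━━━━━━━━━━━━━━━━━━━━━━━━━━━
 ┃ MusicSequencer                  
 ┠─────────────────────────────────
 ┃      ▼12345678901               
 ┃ HiHat·██··█····█·               
 ┃  Clap····█·████·█               
 ┃   Tom···█·█·····█               
━┃  Kick█··█········               
 ┃ Snare····█·█···██               
─┃                                 
0┃                                 
0┃                                 
0┃                                 
0┃                                 
0┃                                 
0┃                                 


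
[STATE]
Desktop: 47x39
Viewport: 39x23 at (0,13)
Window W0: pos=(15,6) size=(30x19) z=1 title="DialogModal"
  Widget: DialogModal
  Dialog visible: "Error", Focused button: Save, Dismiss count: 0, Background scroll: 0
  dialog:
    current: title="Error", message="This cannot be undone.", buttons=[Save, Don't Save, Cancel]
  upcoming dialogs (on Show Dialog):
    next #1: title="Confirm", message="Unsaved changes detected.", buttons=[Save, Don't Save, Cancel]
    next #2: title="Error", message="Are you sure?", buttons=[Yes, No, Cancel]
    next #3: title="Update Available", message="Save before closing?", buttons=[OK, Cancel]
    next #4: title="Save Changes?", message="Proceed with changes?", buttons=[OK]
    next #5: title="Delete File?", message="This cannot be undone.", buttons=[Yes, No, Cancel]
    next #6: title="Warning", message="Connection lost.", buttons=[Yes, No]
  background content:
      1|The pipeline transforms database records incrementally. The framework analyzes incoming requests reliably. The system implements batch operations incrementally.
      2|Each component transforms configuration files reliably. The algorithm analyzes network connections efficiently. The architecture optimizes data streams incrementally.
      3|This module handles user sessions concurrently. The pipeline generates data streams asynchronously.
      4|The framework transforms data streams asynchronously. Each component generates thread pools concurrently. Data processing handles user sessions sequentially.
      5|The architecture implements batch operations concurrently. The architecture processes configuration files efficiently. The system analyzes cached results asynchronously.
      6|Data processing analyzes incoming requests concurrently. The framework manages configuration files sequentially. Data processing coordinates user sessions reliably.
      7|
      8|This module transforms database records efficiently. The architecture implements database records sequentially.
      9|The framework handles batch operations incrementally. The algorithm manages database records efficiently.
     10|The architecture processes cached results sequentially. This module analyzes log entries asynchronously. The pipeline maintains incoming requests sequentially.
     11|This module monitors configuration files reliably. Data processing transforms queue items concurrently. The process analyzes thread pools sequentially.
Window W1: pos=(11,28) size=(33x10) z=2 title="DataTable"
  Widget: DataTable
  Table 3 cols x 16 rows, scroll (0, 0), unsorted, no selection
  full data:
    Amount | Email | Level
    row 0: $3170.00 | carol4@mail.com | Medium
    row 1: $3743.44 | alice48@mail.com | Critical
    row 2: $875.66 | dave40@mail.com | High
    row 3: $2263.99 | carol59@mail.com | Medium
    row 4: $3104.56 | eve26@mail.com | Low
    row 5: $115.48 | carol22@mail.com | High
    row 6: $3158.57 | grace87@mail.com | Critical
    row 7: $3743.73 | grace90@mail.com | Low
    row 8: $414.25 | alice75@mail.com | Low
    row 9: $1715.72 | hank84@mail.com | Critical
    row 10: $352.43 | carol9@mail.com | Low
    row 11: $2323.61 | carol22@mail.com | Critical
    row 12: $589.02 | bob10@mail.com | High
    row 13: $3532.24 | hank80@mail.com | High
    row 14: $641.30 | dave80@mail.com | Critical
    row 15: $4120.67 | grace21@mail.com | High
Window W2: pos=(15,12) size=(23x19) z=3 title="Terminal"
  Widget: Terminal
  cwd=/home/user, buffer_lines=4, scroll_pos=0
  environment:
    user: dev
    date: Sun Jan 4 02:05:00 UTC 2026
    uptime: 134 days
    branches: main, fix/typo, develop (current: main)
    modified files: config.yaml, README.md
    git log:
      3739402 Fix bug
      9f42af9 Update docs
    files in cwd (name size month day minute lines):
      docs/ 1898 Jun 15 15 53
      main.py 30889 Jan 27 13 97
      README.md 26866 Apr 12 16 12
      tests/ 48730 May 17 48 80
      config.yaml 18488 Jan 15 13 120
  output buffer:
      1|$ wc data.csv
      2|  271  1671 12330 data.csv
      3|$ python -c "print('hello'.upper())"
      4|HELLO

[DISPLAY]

               ┃ Terminal            ┃m
               ┠─────────────────────┨─
               ┃$ wc data.csv        ┃ 
               ┃  271  1671 12330 dat┃n
               ┃$ python -c "print('h┃ 
               ┃HELLO                ┃─
               ┃$ █                  ┃o
               ┃                     ┃ 
               ┃                     ┃ 
               ┃                     ┃ 
               ┃                     ┃ 
               ┃                     ┃━
               ┃                     ┃ 
               ┃                     ┃ 
               ┃                     ┃ 
           ┏━━━┃                     ┃━
           ┃ Da┃                     ┃ 
           ┠───┗━━━━━━━━━━━━━━━━━━━━━┛─
           ┃Amount  │Email           │L
           ┃────────┼────────────────┼─
           ┃$3170.00│carol4@mail.com │M
           ┃$3743.44│alice48@mail.com│C
           ┃$875.66 │dave40@mail.com │H


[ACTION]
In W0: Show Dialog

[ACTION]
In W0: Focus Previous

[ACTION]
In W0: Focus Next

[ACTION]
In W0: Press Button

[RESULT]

               ┃ Terminal            ┃m
               ┠─────────────────────┨e
               ┃$ wc data.csv        ┃ 
               ┃  271  1671 12330 dat┃ 
               ┃$ python -c "print('h┃b
               ┃HELLO                ┃s
               ┃$ █                  ┃o
               ┃                     ┃ 
               ┃                     ┃ 
               ┃                     ┃ 
               ┃                     ┃ 
               ┃                     ┃━
               ┃                     ┃ 
               ┃                     ┃ 
               ┃                     ┃ 
           ┏━━━┃                     ┃━
           ┃ Da┃                     ┃ 
           ┠───┗━━━━━━━━━━━━━━━━━━━━━┛─
           ┃Amount  │Email           │L
           ┃────────┼────────────────┼─
           ┃$3170.00│carol4@mail.com │M
           ┃$3743.44│alice48@mail.com│C
           ┃$875.66 │dave40@mail.com │H


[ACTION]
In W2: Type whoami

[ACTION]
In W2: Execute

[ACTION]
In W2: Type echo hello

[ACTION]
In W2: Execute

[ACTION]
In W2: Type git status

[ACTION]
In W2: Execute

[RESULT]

               ┃ Terminal            ┃m
               ┠─────────────────────┨e
               ┃$ wc data.csv        ┃ 
               ┃  271  1671 12330 dat┃ 
               ┃$ python -c "print('h┃b
               ┃HELLO                ┃s
               ┃$ whoami             ┃o
               ┃dev                  ┃ 
               ┃$ echo hello         ┃ 
               ┃hello                ┃ 
               ┃$ git status         ┃ 
               ┃On branch main       ┃━
               ┃Changes not staged fo┃ 
               ┃                     ┃ 
               ┃        modified:   c┃ 
           ┏━━━┃        modified:   R┃━
           ┃ Da┃$ █                  ┃ 
           ┠───┗━━━━━━━━━━━━━━━━━━━━━┛─
           ┃Amount  │Email           │L
           ┃────────┼────────────────┼─
           ┃$3170.00│carol4@mail.com │M
           ┃$3743.44│alice48@mail.com│C
           ┃$875.66 │dave40@mail.com │H


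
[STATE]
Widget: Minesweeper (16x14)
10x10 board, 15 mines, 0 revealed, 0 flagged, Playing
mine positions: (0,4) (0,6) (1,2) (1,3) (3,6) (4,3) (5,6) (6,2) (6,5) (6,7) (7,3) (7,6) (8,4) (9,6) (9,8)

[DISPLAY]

■■■■■■■■■■      
■■■■■■■■■■      
■■■■■■■■■■      
■■■■■■■■■■      
■■■■■■■■■■      
■■■■■■■■■■      
■■■■■■■■■■      
■■■■■■■■■■      
■■■■■■■■■■      
■■■■■■■■■■      
                
                
                
                


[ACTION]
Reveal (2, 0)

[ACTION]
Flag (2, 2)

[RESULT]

 1■■■■■■■■      
 1■■■■■■■■      
 12■■■■■■■      
  1■■■■■■■      
  1■■■■■■■      
 12■■■■■■■      
 1■■■■■■■■      
 12■■■■■■■      
  12■■■■■■      
   1■■■■■■      
                
                
                
                


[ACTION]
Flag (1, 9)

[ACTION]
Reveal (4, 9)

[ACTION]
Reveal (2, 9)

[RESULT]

 1■■■■■1        
 1■■■■■1        
 12■■■■1        
  1■■■■1        
  1■■■■2        
 12■■■■21       
 1■■■■■■1       
 12■■■■■1       
  12■■■■11      
   1■■■■■■      
                
                
                
                


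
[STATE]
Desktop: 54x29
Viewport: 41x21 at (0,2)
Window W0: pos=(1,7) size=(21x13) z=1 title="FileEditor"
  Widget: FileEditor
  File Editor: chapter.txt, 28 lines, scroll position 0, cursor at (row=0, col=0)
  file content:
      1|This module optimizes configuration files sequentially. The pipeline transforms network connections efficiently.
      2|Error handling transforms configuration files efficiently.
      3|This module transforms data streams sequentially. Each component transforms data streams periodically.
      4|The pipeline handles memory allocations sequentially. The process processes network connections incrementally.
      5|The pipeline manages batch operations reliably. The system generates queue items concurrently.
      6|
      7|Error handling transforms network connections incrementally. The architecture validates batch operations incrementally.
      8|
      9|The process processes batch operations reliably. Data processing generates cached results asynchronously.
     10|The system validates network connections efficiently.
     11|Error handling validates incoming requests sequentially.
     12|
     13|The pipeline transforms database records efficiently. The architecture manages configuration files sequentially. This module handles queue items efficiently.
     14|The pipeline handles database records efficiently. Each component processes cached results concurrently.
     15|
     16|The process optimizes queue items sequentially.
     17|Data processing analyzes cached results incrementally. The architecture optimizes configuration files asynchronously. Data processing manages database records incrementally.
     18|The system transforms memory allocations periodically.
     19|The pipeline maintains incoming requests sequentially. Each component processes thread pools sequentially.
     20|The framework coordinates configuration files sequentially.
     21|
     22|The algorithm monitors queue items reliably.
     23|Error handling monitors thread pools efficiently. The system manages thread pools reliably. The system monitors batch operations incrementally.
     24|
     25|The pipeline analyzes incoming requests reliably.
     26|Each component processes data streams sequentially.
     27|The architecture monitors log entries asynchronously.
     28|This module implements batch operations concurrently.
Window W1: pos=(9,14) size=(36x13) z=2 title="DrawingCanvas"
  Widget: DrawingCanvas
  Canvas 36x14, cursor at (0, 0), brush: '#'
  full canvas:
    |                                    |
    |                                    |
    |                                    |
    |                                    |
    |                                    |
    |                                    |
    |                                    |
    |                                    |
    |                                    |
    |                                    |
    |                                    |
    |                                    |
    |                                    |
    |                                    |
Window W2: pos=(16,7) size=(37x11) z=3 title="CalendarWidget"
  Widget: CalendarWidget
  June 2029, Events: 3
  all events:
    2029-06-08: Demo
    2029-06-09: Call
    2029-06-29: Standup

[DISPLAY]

                                         
                                         
                                         
                                         
                                         
 ┏━━━━━━━━━━━━━━┏━━━━━━━━━━━━━━━━━━━━━━━━
 ┃ FileEditor   ┃ CalendarWidget         
 ┠──────────────┠────────────────────────
 ┃█his module op┃             June 2029  
 ┃Error handling┃Mo Tu We Th Fr Sa Su    
 ┃This module tr┃             1  2  3    
 ┃The pipeline h┃ 4  5  6  7  8*  9* 10  
 ┃The pip┏━━━━━━┃11 12 13 14 15 16 17    
 ┃       ┃ Drawi┃18 19 20 21 22 23 24    
 ┃Error h┠──────┃25 26 27 28 29* 30      
 ┃       ┃+     ┗━━━━━━━━━━━━━━━━━━━━━━━━
 ┃The pro┃                               
 ┗━━━━━━━┃                               
         ┃                               
         ┃                               
         ┃                               


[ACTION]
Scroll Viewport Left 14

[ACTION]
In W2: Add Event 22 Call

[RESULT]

                                         
                                         
                                         
                                         
                                         
 ┏━━━━━━━━━━━━━━┏━━━━━━━━━━━━━━━━━━━━━━━━
 ┃ FileEditor   ┃ CalendarWidget         
 ┠──────────────┠────────────────────────
 ┃█his module op┃             June 2029  
 ┃Error handling┃Mo Tu We Th Fr Sa Su    
 ┃This module tr┃             1  2  3    
 ┃The pipeline h┃ 4  5  6  7  8*  9* 10  
 ┃The pip┏━━━━━━┃11 12 13 14 15 16 17    
 ┃       ┃ Drawi┃18 19 20 21 22* 23 24   
 ┃Error h┠──────┃25 26 27 28 29* 30      
 ┃       ┃+     ┗━━━━━━━━━━━━━━━━━━━━━━━━
 ┃The pro┃                               
 ┗━━━━━━━┃                               
         ┃                               
         ┃                               
         ┃                               


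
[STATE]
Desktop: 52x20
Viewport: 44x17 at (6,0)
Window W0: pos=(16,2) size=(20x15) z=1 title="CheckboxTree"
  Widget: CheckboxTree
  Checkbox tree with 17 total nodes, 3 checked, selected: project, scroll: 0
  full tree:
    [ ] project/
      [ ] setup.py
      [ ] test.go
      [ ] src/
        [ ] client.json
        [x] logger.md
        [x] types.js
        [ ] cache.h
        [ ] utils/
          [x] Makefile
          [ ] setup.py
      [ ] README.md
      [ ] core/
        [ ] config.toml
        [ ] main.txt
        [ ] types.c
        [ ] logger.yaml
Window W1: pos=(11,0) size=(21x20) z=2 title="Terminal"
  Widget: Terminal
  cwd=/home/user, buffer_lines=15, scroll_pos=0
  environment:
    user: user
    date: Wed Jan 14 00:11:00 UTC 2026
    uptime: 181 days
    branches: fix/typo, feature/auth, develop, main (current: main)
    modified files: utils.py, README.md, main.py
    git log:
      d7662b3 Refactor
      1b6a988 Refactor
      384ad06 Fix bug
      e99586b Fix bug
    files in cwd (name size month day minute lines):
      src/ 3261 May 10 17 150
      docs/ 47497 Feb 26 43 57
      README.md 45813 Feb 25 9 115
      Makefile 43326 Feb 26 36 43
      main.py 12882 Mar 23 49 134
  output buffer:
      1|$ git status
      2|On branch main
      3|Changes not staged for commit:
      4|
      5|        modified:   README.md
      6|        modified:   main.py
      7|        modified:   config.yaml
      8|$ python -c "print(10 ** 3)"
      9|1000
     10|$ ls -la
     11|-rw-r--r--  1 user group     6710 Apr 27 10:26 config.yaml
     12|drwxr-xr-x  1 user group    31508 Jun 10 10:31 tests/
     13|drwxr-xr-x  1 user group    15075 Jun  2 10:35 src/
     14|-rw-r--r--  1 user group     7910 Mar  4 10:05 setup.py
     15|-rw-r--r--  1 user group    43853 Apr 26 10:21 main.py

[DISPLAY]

     ┏━━━━━━━━━━━━━━━━━━━┓                  
     ┃ Terminal          ┃                  
     ┠───────────────────┨━━━┓              
     ┃$ git status       ┃   ┃              
     ┃On branch main     ┃───┨              
     ┃Changes not staged ┃   ┃              
     ┃                   ┃   ┃              
     ┃        modified:  ┃   ┃              
     ┃        modified:  ┃   ┃              
     ┃        modified:  ┃.js┃              
     ┃$ python -c "print(┃.md┃              
     ┃1000               ┃js ┃              
     ┃$ ls -la           ┃h  ┃              
     ┃-rw-r--r--  1 user ┃   ┃              
     ┃drwxr-xr-x  1 user ┃fil┃              
     ┃drwxr-xr-x  1 user ┃p.p┃              
     ┃-rw-r--r--  1 user ┃━━━┛              


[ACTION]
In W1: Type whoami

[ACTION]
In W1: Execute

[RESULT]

     ┏━━━━━━━━━━━━━━━━━━━┓                  
     ┃ Terminal          ┃                  
     ┠───────────────────┨━━━┓              
     ┃Changes not staged ┃   ┃              
     ┃                   ┃───┨              
     ┃        modified:  ┃   ┃              
     ┃        modified:  ┃   ┃              
     ┃        modified:  ┃   ┃              
     ┃$ python -c "print(┃   ┃              
     ┃1000               ┃.js┃              
     ┃$ ls -la           ┃.md┃              
     ┃-rw-r--r--  1 user ┃js ┃              
     ┃drwxr-xr-x  1 user ┃h  ┃              
     ┃drwxr-xr-x  1 user ┃   ┃              
     ┃-rw-r--r--  1 user ┃fil┃              
     ┃-rw-r--r--  1 user ┃p.p┃              
     ┃$ whoami           ┃━━━┛              


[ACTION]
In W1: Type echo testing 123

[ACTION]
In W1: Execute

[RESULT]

     ┏━━━━━━━━━━━━━━━━━━━┓                  
     ┃ Terminal          ┃                  
     ┠───────────────────┨━━━┓              
     ┃        modified:  ┃   ┃              
     ┃        modified:  ┃───┨              
     ┃        modified:  ┃   ┃              
     ┃$ python -c "print(┃   ┃              
     ┃1000               ┃   ┃              
     ┃$ ls -la           ┃   ┃              
     ┃-rw-r--r--  1 user ┃.js┃              
     ┃drwxr-xr-x  1 user ┃.md┃              
     ┃drwxr-xr-x  1 user ┃js ┃              
     ┃-rw-r--r--  1 user ┃h  ┃              
     ┃-rw-r--r--  1 user ┃   ┃              
     ┃$ whoami           ┃fil┃              
     ┃user               ┃p.p┃              
     ┃$ echo testing 123 ┃━━━┛              


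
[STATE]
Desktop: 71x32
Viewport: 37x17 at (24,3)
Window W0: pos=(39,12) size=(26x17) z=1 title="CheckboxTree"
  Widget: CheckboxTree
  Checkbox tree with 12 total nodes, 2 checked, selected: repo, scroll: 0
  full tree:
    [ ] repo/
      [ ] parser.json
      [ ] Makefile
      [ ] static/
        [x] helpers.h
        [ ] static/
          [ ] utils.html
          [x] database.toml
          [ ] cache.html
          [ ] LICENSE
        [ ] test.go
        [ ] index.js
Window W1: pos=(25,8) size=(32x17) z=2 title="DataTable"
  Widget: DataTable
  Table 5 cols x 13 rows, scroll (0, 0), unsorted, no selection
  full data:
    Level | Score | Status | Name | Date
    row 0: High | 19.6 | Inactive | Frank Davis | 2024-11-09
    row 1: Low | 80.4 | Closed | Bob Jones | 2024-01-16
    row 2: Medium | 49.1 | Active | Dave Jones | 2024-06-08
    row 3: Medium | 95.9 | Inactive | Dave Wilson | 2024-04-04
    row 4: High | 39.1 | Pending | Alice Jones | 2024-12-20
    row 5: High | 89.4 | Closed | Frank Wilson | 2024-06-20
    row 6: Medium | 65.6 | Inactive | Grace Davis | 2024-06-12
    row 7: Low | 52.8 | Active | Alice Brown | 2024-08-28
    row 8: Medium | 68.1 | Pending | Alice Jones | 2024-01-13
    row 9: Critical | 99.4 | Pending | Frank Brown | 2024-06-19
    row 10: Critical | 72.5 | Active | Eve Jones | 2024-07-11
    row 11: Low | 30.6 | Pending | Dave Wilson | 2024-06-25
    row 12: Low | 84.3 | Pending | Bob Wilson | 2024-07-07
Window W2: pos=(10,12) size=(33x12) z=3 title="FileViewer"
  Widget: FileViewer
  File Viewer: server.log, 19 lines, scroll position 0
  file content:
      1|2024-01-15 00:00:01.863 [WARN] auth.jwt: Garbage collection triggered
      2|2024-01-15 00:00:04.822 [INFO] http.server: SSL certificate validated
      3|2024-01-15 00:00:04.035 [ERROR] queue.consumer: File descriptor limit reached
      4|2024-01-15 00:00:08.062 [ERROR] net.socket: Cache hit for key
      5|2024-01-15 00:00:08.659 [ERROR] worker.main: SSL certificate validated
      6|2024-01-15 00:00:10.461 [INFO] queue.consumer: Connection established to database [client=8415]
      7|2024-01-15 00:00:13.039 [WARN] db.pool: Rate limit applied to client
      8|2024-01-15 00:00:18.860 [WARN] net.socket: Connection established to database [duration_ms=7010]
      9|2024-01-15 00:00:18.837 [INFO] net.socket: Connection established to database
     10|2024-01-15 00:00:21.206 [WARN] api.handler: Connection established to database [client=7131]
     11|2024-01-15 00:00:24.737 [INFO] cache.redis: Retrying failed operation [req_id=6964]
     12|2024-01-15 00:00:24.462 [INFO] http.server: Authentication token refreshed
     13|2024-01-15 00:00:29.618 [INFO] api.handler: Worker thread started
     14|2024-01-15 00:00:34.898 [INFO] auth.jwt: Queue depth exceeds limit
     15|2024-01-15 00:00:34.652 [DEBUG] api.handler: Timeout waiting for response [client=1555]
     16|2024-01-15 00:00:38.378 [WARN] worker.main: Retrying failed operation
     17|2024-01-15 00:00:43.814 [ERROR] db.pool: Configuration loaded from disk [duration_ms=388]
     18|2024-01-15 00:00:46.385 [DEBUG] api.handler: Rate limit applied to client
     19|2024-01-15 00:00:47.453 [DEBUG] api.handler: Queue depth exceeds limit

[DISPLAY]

                                     
                                     
                                     
                                     
                                     
 ┏━━━━━━━━━━━━━━━━━━━━━━━━━━━━━━┓    
 ┃ DataTable                    ┃    
 ┠──────────────────────────────┨    
 ┃Level   │Score│Status  │Name  ┃    
━━━━━━━━━━━━━━━━━━┓──────┼──────┃━━━━
                  ┃active│Frank ┃    
──────────────────┨osed  │Bob Jo┃────
:00:01.863 [WARN]▲┃tive  │Dave J┃    
:00:04.822 [INFO]█┃active│Dave W┃n   
:00:04.035 [ERROR░┃nding │Alice ┃    
:00:08.062 [ERROR░┃osed  │Frank ┃    
:00:08.659 [ERROR░┃active│Grace ┃h   


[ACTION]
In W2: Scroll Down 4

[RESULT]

                                     
                                     
                                     
                                     
                                     
 ┏━━━━━━━━━━━━━━━━━━━━━━━━━━━━━━┓    
 ┃ DataTable                    ┃    
 ┠──────────────────────────────┨    
 ┃Level   │Score│Status  │Name  ┃    
━━━━━━━━━━━━━━━━━━┓──────┼──────┃━━━━
                  ┃active│Frank ┃    
──────────────────┨osed  │Bob Jo┃────
:00:08.659 [ERROR▲┃tive  │Dave J┃    
:00:10.461 [INFO]░┃active│Dave W┃n   
:00:13.039 [WARN]░┃nding │Alice ┃    
:00:18.860 [WARN]█┃osed  │Frank ┃    
:00:18.837 [INFO]░┃active│Grace ┃h   


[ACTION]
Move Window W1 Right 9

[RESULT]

                                     
                                     
                                     
                                     
                                     
          ┏━━━━━━━━━━━━━━━━━━━━━━━━━━
          ┃ DataTable                
          ┠──────────────────────────
          ┃Level   │Score│Status  │Na
━━━━━━━━━━━━━━━━━━┓┼─────┼────────┼──
                  ┃│19.6 │Inactive│Fr
──────────────────┨│80.4 │Closed  │Bo
:00:08.659 [ERROR▲┃│49.1 │Active  │Da
:00:10.461 [INFO]░┃│95.9 │Inactive│Da
:00:13.039 [WARN]░┃│39.1 │Pending │Al
:00:18.860 [WARN]█┃│89.4 │Closed  │Fr
:00:18.837 [INFO]░┃│65.6 │Inactive│Gr


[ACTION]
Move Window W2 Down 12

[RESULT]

                                     
                                     
                                     
                                     
                                     
          ┏━━━━━━━━━━━━━━━━━━━━━━━━━━
          ┃ DataTable                
          ┠──────────────────────────
          ┃Level   │Score│Status  │Na
          ┃────────┼─────┼────────┼──
          ┃High    │19.6 │Inactive│Fr
          ┃Low     │80.4 │Closed  │Bo
          ┃Medium  │49.1 │Active  │Da
          ┃Medium  │95.9 │Inactive│Da
          ┃High    │39.1 │Pending │Al
          ┃High    │89.4 │Closed  │Fr
          ┃Medium  │65.6 │Inactive│Gr


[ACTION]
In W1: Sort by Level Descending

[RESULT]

                                     
                                     
                                     
                                     
                                     
          ┏━━━━━━━━━━━━━━━━━━━━━━━━━━
          ┃ DataTable                
          ┠──────────────────────────
          ┃Level  ▼│Score│Status  │Na
          ┃────────┼─────┼────────┼──
          ┃Medium  │49.1 │Active  │Da
          ┃Medium  │95.9 │Inactive│Da
          ┃Medium  │65.6 │Inactive│Gr
          ┃Medium  │68.1 │Pending │Al
          ┃Low     │80.4 │Closed  │Bo
          ┃Low     │52.8 │Active  │Al
          ┃Low     │30.6 │Pending │Da


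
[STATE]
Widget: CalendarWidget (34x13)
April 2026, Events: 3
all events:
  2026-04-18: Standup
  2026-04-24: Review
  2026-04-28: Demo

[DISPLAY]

            April 2026            
Mo Tu We Th Fr Sa Su              
       1  2  3  4  5              
 6  7  8  9 10 11 12              
13 14 15 16 17 18* 19             
20 21 22 23 24* 25 26             
27 28* 29 30                      
                                  
                                  
                                  
                                  
                                  
                                  


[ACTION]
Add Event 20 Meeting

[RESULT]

            April 2026            
Mo Tu We Th Fr Sa Su              
       1  2  3  4  5              
 6  7  8  9 10 11 12              
13 14 15 16 17 18* 19             
20* 21 22 23 24* 25 26            
27 28* 29 30                      
                                  
                                  
                                  
                                  
                                  
                                  


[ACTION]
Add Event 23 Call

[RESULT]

            April 2026            
Mo Tu We Th Fr Sa Su              
       1  2  3  4  5              
 6  7  8  9 10 11 12              
13 14 15 16 17 18* 19             
20* 21 22 23* 24* 25 26           
27 28* 29 30                      
                                  
                                  
                                  
                                  
                                  
                                  


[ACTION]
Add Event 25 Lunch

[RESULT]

            April 2026            
Mo Tu We Th Fr Sa Su              
       1  2  3  4  5              
 6  7  8  9 10 11 12              
13 14 15 16 17 18* 19             
20* 21 22 23* 24* 25* 26          
27 28* 29 30                      
                                  
                                  
                                  
                                  
                                  
                                  


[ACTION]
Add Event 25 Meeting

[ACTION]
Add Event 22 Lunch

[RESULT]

            April 2026            
Mo Tu We Th Fr Sa Su              
       1  2  3  4  5              
 6  7  8  9 10 11 12              
13 14 15 16 17 18* 19             
20* 21 22* 23* 24* 25* 26         
27 28* 29 30                      
                                  
                                  
                                  
                                  
                                  
                                  


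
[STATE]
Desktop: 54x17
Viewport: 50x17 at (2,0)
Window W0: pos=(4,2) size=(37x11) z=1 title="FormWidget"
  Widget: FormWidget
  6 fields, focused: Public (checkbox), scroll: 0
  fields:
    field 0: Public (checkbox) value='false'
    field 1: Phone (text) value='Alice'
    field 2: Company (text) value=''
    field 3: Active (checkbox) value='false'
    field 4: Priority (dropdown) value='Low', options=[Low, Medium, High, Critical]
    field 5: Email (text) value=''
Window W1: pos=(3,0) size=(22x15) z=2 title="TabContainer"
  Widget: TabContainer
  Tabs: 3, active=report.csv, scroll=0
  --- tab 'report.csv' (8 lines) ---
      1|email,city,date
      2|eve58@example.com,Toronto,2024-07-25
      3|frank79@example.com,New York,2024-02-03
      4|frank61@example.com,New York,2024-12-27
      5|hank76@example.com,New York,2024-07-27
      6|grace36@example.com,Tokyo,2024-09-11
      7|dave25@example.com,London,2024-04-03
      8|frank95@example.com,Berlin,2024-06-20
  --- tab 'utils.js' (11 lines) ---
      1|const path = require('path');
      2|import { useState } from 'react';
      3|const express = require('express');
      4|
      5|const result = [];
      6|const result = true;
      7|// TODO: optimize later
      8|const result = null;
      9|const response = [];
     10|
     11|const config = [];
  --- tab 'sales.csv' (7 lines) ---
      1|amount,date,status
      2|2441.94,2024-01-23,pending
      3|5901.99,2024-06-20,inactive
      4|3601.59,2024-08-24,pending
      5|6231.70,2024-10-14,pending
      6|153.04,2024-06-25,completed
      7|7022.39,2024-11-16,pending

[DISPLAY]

 ┏━━━━━━━━━━━━━━━━━━━━┓                           
 ┃ TabContainer       ┃                           
 ┠────────────────────┨━━━━━━━━━━━━━━━┓           
 ┃[report.csv]│ utils.┃               ┃           
 ┃────────────────────┃───────────────┨           
 ┃email,city,date     ┃               ┃           
 ┃eve58@example.com,To┃              ]┃           
 ┃frank79@example.com,┃              ]┃           
 ┃frank61@example.com,┃               ┃           
 ┃hank76@example.com,N┃             ▼]┃           
 ┃grace36@example.com,┃              ]┃           
 ┃dave25@example.com,L┃               ┃           
 ┃frank95@example.com,┃━━━━━━━━━━━━━━━┛           
 ┃                    ┃                           
 ┗━━━━━━━━━━━━━━━━━━━━┛                           
                                                  
                                                  


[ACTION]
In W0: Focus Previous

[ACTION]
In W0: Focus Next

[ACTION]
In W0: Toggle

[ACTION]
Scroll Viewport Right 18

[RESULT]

━━━━━━━━━━━━━━━━━━━━┓                             
 TabContainer       ┃                             
────────────────────┨━━━━━━━━━━━━━━━┓             
[report.csv]│ utils.┃               ┃             
────────────────────┃───────────────┨             
email,city,date     ┃               ┃             
eve58@example.com,To┃              ]┃             
frank79@example.com,┃              ]┃             
frank61@example.com,┃               ┃             
hank76@example.com,N┃             ▼]┃             
grace36@example.com,┃              ]┃             
dave25@example.com,L┃               ┃             
frank95@example.com,┃━━━━━━━━━━━━━━━┛             
                    ┃                             
━━━━━━━━━━━━━━━━━━━━┛                             
                                                  
                                                  


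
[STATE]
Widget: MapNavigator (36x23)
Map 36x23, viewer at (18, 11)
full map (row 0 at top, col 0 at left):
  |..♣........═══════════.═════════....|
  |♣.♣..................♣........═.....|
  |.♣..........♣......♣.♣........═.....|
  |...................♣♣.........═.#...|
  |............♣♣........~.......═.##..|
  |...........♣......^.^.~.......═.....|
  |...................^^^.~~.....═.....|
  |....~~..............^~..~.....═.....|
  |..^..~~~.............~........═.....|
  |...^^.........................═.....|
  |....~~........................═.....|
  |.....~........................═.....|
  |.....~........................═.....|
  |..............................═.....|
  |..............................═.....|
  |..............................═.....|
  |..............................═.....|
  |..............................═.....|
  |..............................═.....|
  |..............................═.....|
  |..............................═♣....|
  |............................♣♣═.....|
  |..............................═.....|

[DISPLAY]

..♣........═══════════.═════════....
♣.♣..................♣........═.....
.♣..........♣......♣.♣........═.....
...................♣♣.........═.#...
............♣♣........~.......═.##..
...........♣......^.^.~.......═.....
...................^^^.~~.....═.....
....~~..............^~..~.....═.....
..^..~~~.............~........═.....
...^^.........................═.....
....~~........................═.....
.....~............@...........═.....
.....~........................═.....
..............................═.....
..............................═.....
..............................═.....
..............................═.....
..............................═.....
..............................═.....
..............................═.....
..............................═♣....
............................♣♣═.....
..............................═.....


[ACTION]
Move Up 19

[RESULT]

                                    
                                    
                                    
                                    
                                    
                                    
                                    
                                    
                                    
                                    
                                    
..♣........═══════@═══.═════════....
♣.♣..................♣........═.....
.♣..........♣......♣.♣........═.....
...................♣♣.........═.#...
............♣♣........~.......═.##..
...........♣......^.^.~.......═.....
...................^^^.~~.....═.....
....~~..............^~..~.....═.....
..^..~~~.............~........═.....
...^^.........................═.....
....~~........................═.....
.....~........................═.....


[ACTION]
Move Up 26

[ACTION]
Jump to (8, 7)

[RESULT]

                                    
                                    
                                    
                                    
          ..♣........═══════════.═══
          ♣.♣..................♣....
          .♣..........♣......♣.♣....
          ...................♣♣.....
          ............♣♣........~...
          ...........♣......^.^.~...
          ...................^^^.~~.
          ....~~..@...........^~..~.
          ..^..~~~.............~....
          ...^^.....................
          ....~~....................
          .....~....................
          .....~....................
          ..........................
          ..........................
          ..........................
          ..........................
          ..........................
          ..........................
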